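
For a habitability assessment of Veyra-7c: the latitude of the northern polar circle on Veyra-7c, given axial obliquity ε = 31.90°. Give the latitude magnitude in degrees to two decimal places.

The polar circle is the lowest latitude that experiences at least one full rotation of continuous daylight at the northern-summer solstice; it lies at |φ| = 90° − ε = 90° − 31.90° = 58.10°.

58.10°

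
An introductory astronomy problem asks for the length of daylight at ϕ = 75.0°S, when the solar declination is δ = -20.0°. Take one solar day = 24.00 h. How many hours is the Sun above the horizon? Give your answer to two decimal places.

24.00 h

Sunrise equation: cos h₀ = −tan ϕ · tan δ = -1.3584 ≤ −1, so the Sun never sets (polar day) and h₀ = π.
Daylight = 2h₀/(2π) × 24.00 h = (3.1416/π) × 24.00 = 24.00 h.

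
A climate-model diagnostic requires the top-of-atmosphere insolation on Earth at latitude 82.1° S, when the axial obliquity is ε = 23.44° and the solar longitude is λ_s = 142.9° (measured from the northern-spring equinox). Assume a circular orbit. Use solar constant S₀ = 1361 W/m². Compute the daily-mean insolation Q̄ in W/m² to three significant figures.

Solar declination: sin δ = sin ε · sin λ_s = sin 23.44° × sin 142.9° = 0.23995, so δ = +13.884°.
cos H₀ = −tan(-82.1°) tan(+13.884°) = 1.7813 ≥ 1 ⇒ polar night, H₀ = 0 and Q̄ = 0.

Q̄ ≈ 0.00 W/m²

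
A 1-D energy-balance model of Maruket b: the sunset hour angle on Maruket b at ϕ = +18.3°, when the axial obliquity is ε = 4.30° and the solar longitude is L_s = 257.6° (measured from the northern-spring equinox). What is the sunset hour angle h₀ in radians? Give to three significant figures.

h₀ = 1.55 rad

Solar declination: sin δ = sin ε · sin L_s = sin 4.30° × sin 257.6° = -0.07323, so δ = -4.200°.
cos h₀ = −tan ϕ · tan δ = −tan(+18.3°) × tan(-4.200°) = 0.0243, so h₀ = 1.5465 rad = 88.61°.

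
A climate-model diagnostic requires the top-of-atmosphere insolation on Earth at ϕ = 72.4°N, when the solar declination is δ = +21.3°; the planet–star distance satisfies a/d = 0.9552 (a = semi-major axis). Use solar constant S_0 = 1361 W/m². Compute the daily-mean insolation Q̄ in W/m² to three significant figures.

Q̄ ≈ 430 W/m²

cos h₀ = −tan(+72.4°) tan(+21.300°) = -1.2291 ≤ −1 ⇒ polar day, h₀ = π.
Bracket: h₀ sin ϕ sin δ + cos ϕ cos δ sin h₀ = 3.1416×0.95319×0.36325 + 0.30237×0.93169×0.00000 = 1.087767 + 0.000000 = 1.087767.
Inverse-square distance factor (a/d)² = 0.9552² = 0.912407.
Q̄ = (S_0/π) × 0.912407 × [bracket] = (1361/π) × 0.912407 × 1.087767 = 430.0 W/m².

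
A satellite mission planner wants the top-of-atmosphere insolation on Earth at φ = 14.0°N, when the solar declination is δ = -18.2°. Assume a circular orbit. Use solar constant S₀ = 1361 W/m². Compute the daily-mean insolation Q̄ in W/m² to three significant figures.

Q̄ ≈ 349 W/m²

cos H₀ = −tan(+14.0°) tan(-18.200°) = 0.0820, H₀ = 1.4887 rad.
Bracket: H₀ sin φ sin δ + cos φ cos δ sin H₀ = 1.4887×0.24192×-0.31233 + 0.97030×0.94997×0.99663 = -0.112484 + 0.918650 = 0.806166.
Q̄ = (S₀/π) × [bracket] = (1361/π) × 0.806166 = 349.2 W/m².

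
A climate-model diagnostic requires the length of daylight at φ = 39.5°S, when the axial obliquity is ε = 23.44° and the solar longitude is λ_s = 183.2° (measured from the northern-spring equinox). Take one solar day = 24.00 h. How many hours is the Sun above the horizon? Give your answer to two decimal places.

Solar declination: sin δ = sin ε · sin λ_s = sin 23.44° × sin 183.2° = -0.02221, so δ = -1.272°.
cos H₀ = −tan φ · tan δ = −tan(-39.5°) × tan(-1.272°) = -0.0183, so H₀ = 1.5891 rad = 91.05°.
Daylight = 2H₀/(2π) × 24.00 h = (1.5891/π) × 24.00 = 12.14 h.

12.14 h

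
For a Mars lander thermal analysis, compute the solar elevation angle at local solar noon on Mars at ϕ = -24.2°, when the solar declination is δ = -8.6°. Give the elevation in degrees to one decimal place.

At local noon the hour angle is zero, so the zenith angle equals |ϕ − δ| = |-24.2° − (-8.600°)| = 15.600°.
Elevation = 90° − 15.600° = 74.4°.

74.4°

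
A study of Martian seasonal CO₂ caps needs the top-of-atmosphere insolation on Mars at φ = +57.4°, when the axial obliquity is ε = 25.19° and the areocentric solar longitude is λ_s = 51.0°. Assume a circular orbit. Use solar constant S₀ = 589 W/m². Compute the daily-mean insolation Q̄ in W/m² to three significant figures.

sin δ = sin 25.19° × sin 51.0° = 0.33077, so δ = +19.316°.
cos H₀ = −tan(+57.4°) tan(+19.316°) = -0.5481, H₀ = 2.1508 rad.
Bracket: H₀ sin φ sin δ + cos φ cos δ sin H₀ = 2.1508×0.84245×0.33077 + 0.53877×0.94371×0.83644 = 0.599336 + 0.425282 = 1.024618.
Q̄ = (S₀/π) × [bracket] = (589/π) × 1.024618 = 192.1 W/m².

Q̄ ≈ 192 W/m²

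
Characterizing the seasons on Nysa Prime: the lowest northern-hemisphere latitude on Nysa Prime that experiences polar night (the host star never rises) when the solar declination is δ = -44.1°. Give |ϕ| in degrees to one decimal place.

|ϕ| = 45.9°

Polar night requires cos h₀ = −tan ϕ tan δ ≥ 1, i.e. tan ϕ tan δ ≤ −1.
The boundary is |tan ϕ| · |tan δ| = 1, so |ϕ| = 90° − |δ| = 90° − 44.1° = 45.9° in the northern hemisphere.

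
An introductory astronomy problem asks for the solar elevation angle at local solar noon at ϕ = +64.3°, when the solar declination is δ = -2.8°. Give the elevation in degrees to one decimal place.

At local noon the hour angle is zero, so the zenith angle equals |ϕ − δ| = |+64.3° − (-2.800°)| = 67.100°.
Elevation = 90° − 67.100° = 22.9°.

22.9°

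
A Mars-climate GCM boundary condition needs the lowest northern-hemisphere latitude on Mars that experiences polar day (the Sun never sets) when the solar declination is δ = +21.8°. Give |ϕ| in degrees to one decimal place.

Polar day requires cos h₀ = −tan ϕ tan δ ≤ −1, i.e. tan ϕ tan δ ≥ 1.
The boundary is |tan ϕ| · |tan δ| = 1, so |ϕ| = 90° − |δ| = 90° − 21.8° = 68.2° in the northern hemisphere.

|ϕ| = 68.2°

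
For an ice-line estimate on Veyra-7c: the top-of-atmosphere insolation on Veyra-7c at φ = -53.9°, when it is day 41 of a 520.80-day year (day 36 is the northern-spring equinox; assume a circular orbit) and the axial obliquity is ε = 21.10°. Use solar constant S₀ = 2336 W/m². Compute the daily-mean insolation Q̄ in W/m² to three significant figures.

Solar longitude: λ_s = 360° × (41 − 36)/520.80 = 3.456°.
sin δ = sin 21.10° × sin 3.456° = 0.02170, so δ = +1.244°.
cos H₀ = −tan(-53.9°) tan(+1.244°) = 0.0298, H₀ = 1.5410 rad.
Bracket: H₀ sin φ sin δ + cos φ cos δ sin H₀ = 1.5410×-0.80799×0.02170 + 0.58920×0.99976×0.99956 = -0.027019 + 0.588799 = 0.561780.
Q̄ = (S₀/π) × [bracket] = (2336/π) × 0.561780 = 417.7 W/m².

Q̄ ≈ 418 W/m²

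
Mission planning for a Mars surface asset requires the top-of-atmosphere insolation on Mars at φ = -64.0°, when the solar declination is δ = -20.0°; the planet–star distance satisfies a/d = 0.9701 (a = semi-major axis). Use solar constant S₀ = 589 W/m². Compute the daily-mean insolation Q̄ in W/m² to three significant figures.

Q̄ ≈ 179 W/m²

cos H₀ = −tan(-64.0°) tan(-20.000°) = -0.7462, H₀ = 2.4132 rad.
Bracket: H₀ sin φ sin δ + cos φ cos δ sin H₀ = 2.4132×-0.89879×-0.34202 + 0.43837×0.93969×0.66567 = 0.741828 + 0.274211 = 1.016039.
Inverse-square distance factor (a/d)² = 0.9701² = 0.941094.
Q̄ = (S₀/π) × 0.941094 × [bracket] = (589/π) × 0.941094 × 1.016039 = 179.3 W/m².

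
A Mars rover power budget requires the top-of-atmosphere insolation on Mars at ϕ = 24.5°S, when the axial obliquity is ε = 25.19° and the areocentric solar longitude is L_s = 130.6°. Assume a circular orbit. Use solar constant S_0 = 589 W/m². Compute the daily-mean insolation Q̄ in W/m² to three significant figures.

Q̄ ≈ 124 W/m²

sin δ = sin 25.19° × sin 130.6° = 0.32316, so δ = +18.854°.
cos h₀ = −tan(-24.5°) tan(+18.854°) = 0.1556, h₀ = 1.4145 rad.
Bracket: h₀ sin ϕ sin δ + cos ϕ cos δ sin h₀ = 1.4145×-0.41469×0.32316 + 0.90996×0.94634×0.98782 = -0.189559 + 0.850643 = 0.661084.
Q̄ = (S_0/π) × [bracket] = (589/π) × 0.661084 = 123.9 W/m².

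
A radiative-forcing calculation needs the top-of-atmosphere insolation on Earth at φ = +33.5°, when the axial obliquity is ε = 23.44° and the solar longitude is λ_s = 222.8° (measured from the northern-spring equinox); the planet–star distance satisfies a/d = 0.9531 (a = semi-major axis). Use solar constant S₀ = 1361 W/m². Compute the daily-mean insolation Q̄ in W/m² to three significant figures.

Q̄ ≈ 229 W/m²

Solar declination: sin δ = sin ε · sin λ_s = sin 23.44° × sin 222.8° = -0.27027, so δ = -15.681°.
cos H₀ = −tan(+33.5°) tan(-15.681°) = 0.1858, H₀ = 1.3839 rad.
Bracket: H₀ sin φ sin δ + cos φ cos δ sin H₀ = 1.3839×0.55194×-0.27027 + 0.83389×0.96278×0.98259 = -0.206440 + 0.788875 = 0.582435.
Inverse-square distance factor (a/d)² = 0.9531² = 0.908400.
Q̄ = (S₀/π) × 0.908400 × [bracket] = (1361/π) × 0.908400 × 0.582435 = 229.2 W/m².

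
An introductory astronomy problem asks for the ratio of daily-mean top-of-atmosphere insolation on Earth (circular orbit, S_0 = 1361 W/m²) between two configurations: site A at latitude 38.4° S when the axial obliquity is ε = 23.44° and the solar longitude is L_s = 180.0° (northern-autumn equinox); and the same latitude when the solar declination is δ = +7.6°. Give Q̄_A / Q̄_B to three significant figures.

— Configuration A (ϕ=-38.4°):
Solar declination: sin δ = sin ε · sin L_s = sin 23.44° × sin 180.0° = 0.00000, so δ = +0.000°.
cos h₀ = −tan(-38.4°) tan(+0.000°) = 0.0000, h₀ = 1.5708 rad.
Bracket: h₀ sin ϕ sin δ + cos ϕ cos δ sin h₀ = 1.5708×-0.62115×0.00000 + 0.78369×1.00000×1.00000 = -0.000000 + 0.783690 = 0.783690.
Q̄ = (S_0/π) × [bracket] = (1361/π) × 0.783690 = 339.51 W/m².
— Configuration B (ϕ=-38.4°):
cos h₀ = −tan(-38.4°) tan(+7.600°) = 0.1058, h₀ = 1.4648 rad.
Bracket: h₀ sin ϕ sin δ + cos ϕ cos δ sin h₀ = 1.4648×-0.62115×0.13226 + 0.78369×0.99122×0.99439 = -0.120338 + 0.772451 = 0.652113.
Q̄ = (S_0/π) × [bracket] = (1361/π) × 0.652113 = 282.51 W/m².
Ratio Q̄_A / Q̄_B = 339.51 / 282.51 = 1.202.

Q̄_A / Q̄_B ≈ 1.20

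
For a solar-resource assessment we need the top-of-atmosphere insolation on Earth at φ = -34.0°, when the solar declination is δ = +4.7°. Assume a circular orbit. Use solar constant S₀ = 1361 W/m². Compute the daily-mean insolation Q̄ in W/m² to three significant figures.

cos H₀ = −tan(-34.0°) tan(+4.700°) = 0.0555, H₀ = 1.5153 rad.
Bracket: H₀ sin φ sin δ + cos φ cos δ sin H₀ = 1.5153×-0.55919×0.08194 + 0.82904×0.99664×0.99846 = -0.069431 + 0.824982 = 0.755551.
Q̄ = (S₀/π) × [bracket] = (1361/π) × 0.755551 = 327.3 W/m².

Q̄ ≈ 327 W/m²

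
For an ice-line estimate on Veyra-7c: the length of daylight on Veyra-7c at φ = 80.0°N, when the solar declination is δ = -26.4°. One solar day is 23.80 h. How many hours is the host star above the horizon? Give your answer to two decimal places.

cos H₀ = −tan φ · tan δ = 2.8152 ≥ 1, so the host star never rises (polar night) and H₀ = 0.
Daylight = 2H₀/(2π) × 23.80 h = (0.0000/π) × 23.80 = 0.00 h.

0.00 h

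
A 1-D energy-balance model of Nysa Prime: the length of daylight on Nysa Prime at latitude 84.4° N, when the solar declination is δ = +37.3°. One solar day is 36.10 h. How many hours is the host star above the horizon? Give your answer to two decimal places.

36.10 h

Sunrise equation: cos H₀ = −tan φ · tan δ = -7.7694 ≤ −1, so the host star never sets (polar day) and H₀ = π.
Daylight = 2H₀/(2π) × 36.10 h = (3.1416/π) × 36.10 = 36.10 h.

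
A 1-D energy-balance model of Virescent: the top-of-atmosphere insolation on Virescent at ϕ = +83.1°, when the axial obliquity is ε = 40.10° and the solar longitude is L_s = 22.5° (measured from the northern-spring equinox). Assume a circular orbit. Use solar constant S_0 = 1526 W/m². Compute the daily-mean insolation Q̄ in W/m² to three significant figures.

Solar declination: sin δ = sin ε · sin L_s = sin 40.10° × sin 22.5° = 0.24650, so δ = +14.270°.
cos h₀ = −tan(+83.1°) tan(+14.270°) = -2.1018 ≤ −1 ⇒ polar day, h₀ = π.
Bracket: h₀ sin ϕ sin δ + cos ϕ cos δ sin h₀ = 3.1416×0.99276×0.24650 + 0.12014×0.96914×0.00000 = 0.768798 + 0.000000 = 0.768798.
Q̄ = (S_0/π) × [bracket] = (1526/π) × 0.768798 = 373.4 W/m².

Q̄ ≈ 373 W/m²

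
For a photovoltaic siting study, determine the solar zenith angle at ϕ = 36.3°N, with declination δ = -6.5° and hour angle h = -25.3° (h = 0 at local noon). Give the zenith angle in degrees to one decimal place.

θ_z = 48.9°

cos θ_z = sin ϕ sin δ + cos ϕ cos δ cos h = -0.067018 + 0.723942 = 0.656924.
θ_z = arccos(0.656924) = 48.9°.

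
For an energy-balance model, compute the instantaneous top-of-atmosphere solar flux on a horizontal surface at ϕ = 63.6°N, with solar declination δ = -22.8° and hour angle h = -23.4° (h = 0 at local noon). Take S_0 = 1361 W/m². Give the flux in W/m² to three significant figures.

39.6 W/m²

cos θ_z = sin ϕ sin δ + cos ϕ cos δ cos h = -0.347102 + 0.376181 = 0.029079.
Flux = S_0 · cos θ_z = 1361 × 0.029079 = 39.58 W/m².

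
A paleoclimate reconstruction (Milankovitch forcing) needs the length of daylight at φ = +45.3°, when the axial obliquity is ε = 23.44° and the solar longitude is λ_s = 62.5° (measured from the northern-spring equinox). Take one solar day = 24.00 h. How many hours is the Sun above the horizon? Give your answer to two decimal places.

Solar declination: sin δ = sin ε · sin λ_s = sin 23.44° × sin 62.5° = 0.35284, so δ = +20.661°.
cos H₀ = −tan φ · tan δ = −tan(+45.3°) × tan(+20.661°) = -0.3811, so H₀ = 1.9617 rad = 112.40°.
Daylight = 2H₀/(2π) × 24.00 h = (1.9617/π) × 24.00 = 14.99 h.

14.99 h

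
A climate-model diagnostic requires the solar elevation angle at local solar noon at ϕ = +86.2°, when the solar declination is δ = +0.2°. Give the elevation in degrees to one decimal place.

At local noon the hour angle is zero, so the zenith angle equals |ϕ − δ| = |+86.2° − (+0.200°)| = 86.000°.
Elevation = 90° − 86.000° = 4.0°.

4.0°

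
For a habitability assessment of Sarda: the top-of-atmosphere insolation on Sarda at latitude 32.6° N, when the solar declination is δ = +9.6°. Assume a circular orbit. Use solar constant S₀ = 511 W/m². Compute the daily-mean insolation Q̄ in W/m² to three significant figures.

cos H₀ = −tan(+32.6°) tan(+9.600°) = -0.1082, H₀ = 1.6792 rad.
Bracket: H₀ sin φ sin δ + cos φ cos δ sin H₀ = 1.6792×0.53877×0.16677 + 0.84245×0.98600×0.99413 = 0.150877 + 0.825780 = 0.976657.
Q̄ = (S₀/π) × [bracket] = (511/π) × 0.976657 = 158.9 W/m².

Q̄ ≈ 159 W/m²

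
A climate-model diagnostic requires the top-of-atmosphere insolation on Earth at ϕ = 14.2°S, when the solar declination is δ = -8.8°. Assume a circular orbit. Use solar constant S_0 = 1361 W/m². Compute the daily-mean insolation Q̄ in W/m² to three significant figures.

Q̄ ≈ 441 W/m²

cos h₀ = −tan(-14.2°) tan(-8.800°) = -0.0392, h₀ = 1.6100 rad.
Bracket: h₀ sin ϕ sin δ + cos ϕ cos δ sin h₀ = 1.6100×-0.24531×-0.15299 + 0.96945×0.98823×0.99923 = 0.060423 + 0.957302 = 1.017725.
Q̄ = (S_0/π) × [bracket] = (1361/π) × 1.017725 = 440.9 W/m².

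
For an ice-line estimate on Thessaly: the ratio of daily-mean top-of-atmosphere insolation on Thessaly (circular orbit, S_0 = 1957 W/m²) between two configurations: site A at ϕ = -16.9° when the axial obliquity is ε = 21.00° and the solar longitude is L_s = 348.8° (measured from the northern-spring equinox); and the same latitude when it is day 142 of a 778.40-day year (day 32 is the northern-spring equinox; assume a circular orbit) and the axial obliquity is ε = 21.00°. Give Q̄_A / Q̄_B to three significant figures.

— Configuration A (ϕ=-16.9°):
Solar declination: sin δ = sin ε · sin L_s = sin 21.00° × sin 348.8° = -0.06961, so δ = -3.991°.
cos h₀ = −tan(-16.9°) tan(-3.991°) = -0.0212, h₀ = 1.5920 rad.
Bracket: h₀ sin ϕ sin δ + cos ϕ cos δ sin h₀ = 1.5920×-0.29070×-0.06961 + 0.95681×0.99757×0.99978 = 0.032215 + 0.954275 = 0.986490.
Q̄ = (S_0/π) × [bracket] = (1957/π) × 0.986490 = 614.52 W/m².
— Configuration B (ϕ=-16.9°):
Solar longitude: L_s = 360° × (142 − 32)/778.40 = 50.874°.
sin δ = sin 21.00° × sin 50.874° = 0.27801, so δ = +16.141°.
cos h₀ = −tan(-16.9°) tan(+16.141°) = 0.0879, h₀ = 1.4828 rad.
Bracket: h₀ sin ϕ sin δ + cos ϕ cos δ sin h₀ = 1.4828×-0.29070×0.27801 + 0.95681×0.96058×0.99613 = -0.119836 + 0.915536 = 0.795700.
Q̄ = (S_0/π) × [bracket] = (1957/π) × 0.795700 = 495.67 W/m².
Ratio Q̄_A / Q̄_B = 614.52 / 495.67 = 1.240.

Q̄_A / Q̄_B ≈ 1.24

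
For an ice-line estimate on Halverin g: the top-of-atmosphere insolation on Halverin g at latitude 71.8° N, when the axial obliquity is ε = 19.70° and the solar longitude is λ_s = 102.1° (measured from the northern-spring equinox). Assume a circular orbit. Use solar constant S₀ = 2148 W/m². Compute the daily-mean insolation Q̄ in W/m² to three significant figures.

Solar declination: sin δ = sin ε · sin λ_s = sin 19.70° × sin 102.1° = 0.32961, so δ = +19.245°.
cos H₀ = −tan(+71.8°) tan(+19.245°) = -1.0618 ≤ −1 ⇒ polar day, H₀ = π.
Bracket: H₀ sin φ sin δ + cos φ cos δ sin H₀ = 3.1416×0.94997×0.32961 + 0.31233×0.94412×0.00000 = 0.983697 + 0.000000 = 0.983697.
Q̄ = (S₀/π) × [bracket] = (2148/π) × 0.983697 = 672.6 W/m².

Q̄ ≈ 673 W/m²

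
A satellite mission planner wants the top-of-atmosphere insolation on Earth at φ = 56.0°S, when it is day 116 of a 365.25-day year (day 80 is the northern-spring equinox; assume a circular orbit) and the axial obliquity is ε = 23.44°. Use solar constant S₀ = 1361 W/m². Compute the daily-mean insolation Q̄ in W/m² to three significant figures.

Solar longitude: λ_s = 360° × (116 − 80)/365.25 = 35.483°.
sin δ = sin 23.44° × sin 35.483° = 0.23090, so δ = +13.350°.
cos H₀ = −tan(-56.0°) tan(+13.350°) = 0.3518, H₀ = 1.2113 rad.
Bracket: H₀ sin φ sin δ + cos φ cos δ sin H₀ = 1.2113×-0.82904×0.23090 + 0.55919×0.97298×0.93606 = -0.231874 + 0.509292 = 0.277418.
Q̄ = (S₀/π) × [bracket] = (1361/π) × 0.277418 = 120.2 W/m².

Q̄ ≈ 120 W/m²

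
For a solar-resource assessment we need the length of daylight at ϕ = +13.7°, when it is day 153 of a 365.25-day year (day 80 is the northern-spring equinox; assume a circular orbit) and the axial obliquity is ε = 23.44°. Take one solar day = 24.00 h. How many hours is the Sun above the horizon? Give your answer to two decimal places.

12.76 h

Solar longitude: L_s = 360° × (153 − 80)/365.25 = 71.951°.
sin δ = sin 23.44° × sin 71.951° = 0.37821, so δ = +22.223°.
cos h₀ = −tan ϕ · tan δ = −tan(+13.7°) × tan(+22.223°) = -0.0996, so h₀ = 1.6706 rad = 95.72°.
Daylight = 2h₀/(2π) × 24.00 h = (1.6706/π) × 24.00 = 12.76 h.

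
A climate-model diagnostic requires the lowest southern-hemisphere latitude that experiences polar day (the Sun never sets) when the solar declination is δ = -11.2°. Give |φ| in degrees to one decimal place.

Polar day requires cos H₀ = −tan φ tan δ ≤ −1, i.e. tan φ tan δ ≥ 1.
The boundary is |tan φ| · |tan δ| = 1, so |φ| = 90° − |δ| = 90° − 11.2° = 78.8° in the southern hemisphere.

|φ| = 78.8°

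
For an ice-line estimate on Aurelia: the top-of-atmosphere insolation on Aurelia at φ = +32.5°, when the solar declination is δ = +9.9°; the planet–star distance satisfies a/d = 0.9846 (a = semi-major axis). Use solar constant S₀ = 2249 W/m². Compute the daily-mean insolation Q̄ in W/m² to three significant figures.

cos H₀ = −tan(+32.5°) tan(+9.900°) = -0.1112, H₀ = 1.6822 rad.
Bracket: H₀ sin φ sin δ + cos φ cos δ sin H₀ = 1.6822×0.53730×0.17193 + 0.84339×0.98511×0.99380 = 0.155398 + 0.825681 = 0.981079.
Inverse-square distance factor (a/d)² = 0.9846² = 0.969437.
Q̄ = (S₀/π) × 0.969437 × [bracket] = (2249/π) × 0.969437 × 0.981079 = 680.9 W/m².

Q̄ ≈ 681 W/m²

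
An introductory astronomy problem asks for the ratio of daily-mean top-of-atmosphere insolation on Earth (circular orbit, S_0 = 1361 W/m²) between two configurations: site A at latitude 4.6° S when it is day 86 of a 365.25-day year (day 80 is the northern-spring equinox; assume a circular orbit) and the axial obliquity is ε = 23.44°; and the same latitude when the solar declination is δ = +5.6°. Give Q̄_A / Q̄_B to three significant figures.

Q̄_A / Q̄_B ≈ 1.01

— Configuration A (ϕ=-4.6°):
Solar longitude: L_s = 360° × (86 − 80)/365.25 = 5.914°.
sin δ = sin 23.44° × sin 5.914° = 0.04098, so δ = +2.349°.
cos h₀ = −tan(-4.6°) tan(+2.349°) = 0.0033, h₀ = 1.5675 rad.
Bracket: h₀ sin ϕ sin δ + cos ϕ cos δ sin h₀ = 1.5675×-0.08020×0.04098 + 0.99678×0.99916×0.99999 = -0.005152 + 0.995933 = 0.990781.
Q̄ = (S_0/π) × [bracket] = (1361/π) × 0.990781 = 429.23 W/m².
— Configuration B (ϕ=-4.6°):
cos h₀ = −tan(-4.6°) tan(+5.600°) = 0.0079, h₀ = 1.5629 rad.
Bracket: h₀ sin ϕ sin δ + cos ϕ cos δ sin h₀ = 1.5629×-0.08020×0.09758 + 0.99678×0.99523×0.99997 = -0.012231 + 0.991996 = 0.979765.
Q̄ = (S_0/π) × [bracket] = (1361/π) × 0.979765 = 424.45 W/m².
Ratio Q̄_A / Q̄_B = 429.23 / 424.45 = 1.011.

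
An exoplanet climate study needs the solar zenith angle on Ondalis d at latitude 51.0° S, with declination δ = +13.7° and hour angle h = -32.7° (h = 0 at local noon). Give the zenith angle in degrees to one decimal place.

cos θ_z = sin ϕ sin δ + cos ϕ cos δ cos h = -0.184058 + 0.514513 = 0.330455.
θ_z = arccos(0.330455) = 70.7°.

θ_z = 70.7°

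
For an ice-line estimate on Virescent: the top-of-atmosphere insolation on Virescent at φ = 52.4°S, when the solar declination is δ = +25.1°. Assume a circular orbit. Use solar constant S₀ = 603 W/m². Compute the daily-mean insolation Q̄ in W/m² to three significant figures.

Q̄ ≈ 25.0 W/m²

cos H₀ = −tan(-52.4°) tan(+25.100°) = 0.6083, H₀ = 0.9169 rad.
Bracket: H₀ sin φ sin δ + cos φ cos δ sin H₀ = 0.9169×-0.79229×0.42420 + 0.61015×0.90557×0.79373 = -0.308160 + 0.438562 = 0.130402.
Q̄ = (S₀/π) × [bracket] = (603/π) × 0.130402 = 25.03 W/m².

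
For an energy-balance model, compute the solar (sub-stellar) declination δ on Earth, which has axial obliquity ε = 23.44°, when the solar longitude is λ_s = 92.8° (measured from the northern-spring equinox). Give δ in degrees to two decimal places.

sin δ = sin ε · sin λ_s = sin 23.44° × sin 92.8° = 0.397314.
δ = arcsin(0.397314) = +23.41°.

δ = +23.41°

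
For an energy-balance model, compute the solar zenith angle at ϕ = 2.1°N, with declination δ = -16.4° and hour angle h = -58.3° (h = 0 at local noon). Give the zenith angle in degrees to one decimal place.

cos θ_z = sin ϕ sin δ + cos ϕ cos δ cos h = -0.010346 + 0.503754 = 0.493408.
θ_z = arccos(0.493408) = 60.4°.

θ_z = 60.4°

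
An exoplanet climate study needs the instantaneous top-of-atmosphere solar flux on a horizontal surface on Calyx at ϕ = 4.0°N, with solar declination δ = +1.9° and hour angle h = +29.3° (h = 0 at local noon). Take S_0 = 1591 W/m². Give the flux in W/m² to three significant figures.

cos θ_z = sin ϕ sin δ + cos ϕ cos δ cos h = 0.002313 + 0.869467 = 0.871780.
Flux = S_0 · cos θ_z = 1591 × 0.871780 = 1387 W/m².

1.39e+03 W/m²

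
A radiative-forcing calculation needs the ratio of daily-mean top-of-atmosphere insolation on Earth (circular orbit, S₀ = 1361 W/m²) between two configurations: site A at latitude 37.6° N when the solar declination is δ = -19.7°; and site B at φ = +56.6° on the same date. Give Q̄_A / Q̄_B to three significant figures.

Q̄_A / Q̄_B ≈ 2.92

— Configuration A (φ=+37.6°):
cos H₀ = −tan(+37.6°) tan(-19.700°) = 0.2757, H₀ = 1.2914 rad.
Bracket: H₀ sin φ sin δ + cos φ cos δ sin H₀ = 1.2914×0.61015×-0.33710 + 0.79229×0.94147×0.96123 = -0.265617 + 0.716998 = 0.451381.
Q̄ = (S₀/π) × [bracket] = (1361/π) × 0.451381 = 195.55 W/m².
— Configuration B (φ=+56.6°):
cos H₀ = −tan(+56.6°) tan(-19.700°) = 0.5430, H₀ = 0.9968 rad.
Bracket: H₀ sin φ sin δ + cos φ cos δ sin H₀ = 0.9968×0.83485×-0.33710 + 0.55048×0.94147×0.83972 = -0.280527 + 0.435194 = 0.154667.
Q̄ = (S₀/π) × [bracket] = (1361/π) × 0.154667 = 67.005 W/m².
Ratio Q̄_A / Q̄_B = 195.55 / 67.005 = 2.918.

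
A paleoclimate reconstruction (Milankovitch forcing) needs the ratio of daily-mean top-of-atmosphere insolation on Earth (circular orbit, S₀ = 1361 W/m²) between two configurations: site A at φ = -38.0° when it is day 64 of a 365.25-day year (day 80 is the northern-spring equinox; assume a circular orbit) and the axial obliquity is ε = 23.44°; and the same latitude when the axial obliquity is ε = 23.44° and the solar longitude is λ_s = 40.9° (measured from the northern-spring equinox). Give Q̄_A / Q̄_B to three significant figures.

— Configuration A (φ=-38.0°):
Solar longitude: λ_s = 360° × (64 − 80)/365.25 = -15.770°, i.e. -15.770° + 360° = 344.230°.
sin δ = sin 23.44° × sin 344.230° = -0.10811, so δ = -6.206°.
cos H₀ = −tan(-38.0°) tan(-6.206°) = -0.0850, H₀ = 1.6559 rad.
Bracket: H₀ sin φ sin δ + cos φ cos δ sin H₀ = 1.6559×-0.61566×-0.10811 + 0.78801×0.99414×0.99638 = 0.110215 + 0.780556 = 0.890771.
Q̄ = (S₀/π) × [bracket] = (1361/π) × 0.890771 = 385.90 W/m².
— Configuration B (φ=-38.0°):
Solar declination: sin δ = sin ε · sin λ_s = sin 23.44° × sin 40.9° = 0.26045, so δ = +15.097°.
cos H₀ = −tan(-38.0°) tan(+15.097°) = 0.2108, H₀ = 1.3584 rad.
Bracket: H₀ sin φ sin δ + cos φ cos δ sin H₀ = 1.3584×-0.61566×0.26045 + 0.78801×0.96549×0.97754 = -0.217818 + 0.743728 = 0.525910.
Q̄ = (S₀/π) × [bracket] = (1361/π) × 0.525910 = 227.83 W/m².
Ratio Q̄_A / Q̄_B = 385.90 / 227.83 = 1.694.

Q̄_A / Q̄_B ≈ 1.69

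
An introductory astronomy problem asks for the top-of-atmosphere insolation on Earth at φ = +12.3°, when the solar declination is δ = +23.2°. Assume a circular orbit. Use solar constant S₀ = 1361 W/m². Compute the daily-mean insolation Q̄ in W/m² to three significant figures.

Q̄ ≈ 448 W/m²

cos H₀ = −tan(+12.3°) tan(+23.200°) = -0.0935, H₀ = 1.6644 rad.
Bracket: H₀ sin φ sin δ + cos φ cos δ sin H₀ = 1.6644×0.21303×0.39394 + 0.97705×0.91914×0.99562 = 0.139678 + 0.894112 = 1.033790.
Q̄ = (S₀/π) × [bracket] = (1361/π) × 1.033790 = 447.9 W/m².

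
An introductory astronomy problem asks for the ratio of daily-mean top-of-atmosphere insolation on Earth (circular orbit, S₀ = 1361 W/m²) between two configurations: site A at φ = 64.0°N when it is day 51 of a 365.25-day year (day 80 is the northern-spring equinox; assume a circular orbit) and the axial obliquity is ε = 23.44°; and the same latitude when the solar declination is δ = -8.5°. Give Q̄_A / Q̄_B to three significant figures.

Q̄_A / Q̄_B ≈ 0.799

— Configuration A (φ=+64.0°):
Solar longitude: λ_s = 360° × (51 − 80)/365.25 = -28.583°, i.e. -28.583° + 360° = 331.417°.
sin δ = sin 23.44° × sin 331.417° = -0.19032, so δ = -10.971°.
cos H₀ = −tan(+64.0°) tan(-10.971°) = 0.3975, H₀ = 1.1620 rad.
Bracket: H₀ sin φ sin δ + cos φ cos δ sin H₀ = 1.1620×0.89879×-0.19032 + 0.43837×0.98172×0.91762 = -0.198769 + 0.394904 = 0.196135.
Q̄ = (S₀/π) × [bracket] = (1361/π) × 0.196135 = 84.970 W/m².
— Configuration B (φ=+64.0°):
cos H₀ = −tan(+64.0°) tan(-8.500°) = 0.3064, H₀ = 1.2594 rad.
Bracket: H₀ sin φ sin δ + cos φ cos δ sin H₀ = 1.2594×0.89879×-0.14781 + 0.43837×0.98902×0.95190 = -0.167311 + 0.412703 = 0.245392.
Q̄ = (S₀/π) × [bracket] = (1361/π) × 0.245392 = 106.31 W/m².
Ratio Q̄_A / Q̄_B = 84.970 / 106.31 = 0.7993.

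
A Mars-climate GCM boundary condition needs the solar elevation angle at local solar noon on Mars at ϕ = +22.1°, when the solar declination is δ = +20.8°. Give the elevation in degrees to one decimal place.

At local noon the hour angle is zero, so the zenith angle equals |ϕ − δ| = |+22.1° − (+20.800°)| = 1.300°.
Elevation = 90° − 1.300° = 88.7°.

88.7°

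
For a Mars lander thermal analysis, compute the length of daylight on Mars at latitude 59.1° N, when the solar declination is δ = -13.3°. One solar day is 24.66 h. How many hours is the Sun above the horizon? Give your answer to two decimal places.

9.14 h

cos H₀ = −tan φ · tan δ = −tan(+59.1°) × tan(-13.300°) = 0.3950, so H₀ = 1.1648 rad = 66.74°.
Daylight = 2H₀/(2π) × 24.66 h = (1.1648/π) × 24.66 = 9.14 h.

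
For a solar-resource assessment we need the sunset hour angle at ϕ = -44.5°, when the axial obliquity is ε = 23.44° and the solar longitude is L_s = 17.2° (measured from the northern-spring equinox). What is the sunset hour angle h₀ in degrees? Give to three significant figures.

Solar declination: sin δ = sin ε · sin L_s = sin 23.44° × sin 17.2° = 0.11763, so δ = +6.755°.
cos h₀ = −tan ϕ · tan δ = −tan(-44.5°) × tan(+6.755°) = 0.1164, so h₀ = 1.4541 rad = 83.32°.

h₀ = 83.3°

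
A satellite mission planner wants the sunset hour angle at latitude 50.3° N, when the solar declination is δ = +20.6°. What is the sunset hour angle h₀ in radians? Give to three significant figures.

cos h₀ = −tan ϕ · tan δ = −tan(+50.3°) × tan(+20.600°) = -0.4527, so h₀ = 2.0406 rad = 116.92°.

h₀ = 2.04 rad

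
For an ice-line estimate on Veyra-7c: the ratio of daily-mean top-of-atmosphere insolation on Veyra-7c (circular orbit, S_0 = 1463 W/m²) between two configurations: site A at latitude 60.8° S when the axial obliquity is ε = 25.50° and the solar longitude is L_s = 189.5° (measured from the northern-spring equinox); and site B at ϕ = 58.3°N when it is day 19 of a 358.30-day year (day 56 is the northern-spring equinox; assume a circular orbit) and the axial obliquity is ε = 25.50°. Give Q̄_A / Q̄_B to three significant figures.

— Configuration A (ϕ=-60.8°):
Solar declination: sin δ = sin ε · sin L_s = sin 25.50° × sin 189.5° = -0.07105, so δ = -4.075°.
cos h₀ = −tan(-60.8°) tan(-4.075°) = -0.1275, h₀ = 1.6986 rad.
Bracket: h₀ sin ϕ sin δ + cos ϕ cos δ sin h₀ = 1.6986×-0.87292×-0.07105 + 0.48786×0.99747×0.99184 = 0.105349 + 0.482655 = 0.588004.
Q̄ = (S_0/π) × [bracket] = (1463/π) × 0.588004 = 273.83 W/m².
— Configuration B (ϕ=+58.3°):
Solar longitude: L_s = 360° × (19 − 56)/358.30 = -37.176°, i.e. -37.176° + 360° = 322.824°.
sin δ = sin 25.50° × sin 322.824° = -0.26014, so δ = -15.078°.
cos h₀ = −tan(+58.3°) tan(-15.078°) = 0.4362, h₀ = 1.1194 rad.
Bracket: h₀ sin ϕ sin δ + cos ϕ cos δ sin h₀ = 1.1194×0.85081×-0.26014 + 0.52547×0.96557×0.89984 = -0.247756 + 0.456559 = 0.208803.
Q̄ = (S_0/π) × [bracket] = (1463/π) × 0.208803 = 97.237 W/m².
Ratio Q̄_A / Q̄_B = 273.83 / 97.237 = 2.816.

Q̄_A / Q̄_B ≈ 2.82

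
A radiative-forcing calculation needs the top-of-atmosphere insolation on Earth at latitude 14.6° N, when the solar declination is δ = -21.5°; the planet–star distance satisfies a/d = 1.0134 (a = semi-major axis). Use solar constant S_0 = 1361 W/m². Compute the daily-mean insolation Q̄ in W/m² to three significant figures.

cos h₀ = −tan(+14.6°) tan(-21.500°) = 0.1026, h₀ = 1.4680 rad.
Bracket: h₀ sin ϕ sin δ + cos ϕ cos δ sin h₀ = 1.4680×0.25207×-0.36650 + 0.96771×0.93042×0.99472 = -0.135619 + 0.895623 = 0.760004.
Inverse-square distance factor (a/d)² = 1.0134² = 1.026980.
Q̄ = (S_0/π) × 1.026980 × [bracket] = (1361/π) × 1.026980 × 0.760004 = 338.1 W/m².

Q̄ ≈ 338 W/m²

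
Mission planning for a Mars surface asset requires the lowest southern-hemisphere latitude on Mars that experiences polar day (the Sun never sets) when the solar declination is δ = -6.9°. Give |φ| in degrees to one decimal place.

Polar day requires cos H₀ = −tan φ tan δ ≤ −1, i.e. tan φ tan δ ≥ 1.
The boundary is |tan φ| · |tan δ| = 1, so |φ| = 90° − |δ| = 90° − 6.9° = 83.1° in the southern hemisphere.

|φ| = 83.1°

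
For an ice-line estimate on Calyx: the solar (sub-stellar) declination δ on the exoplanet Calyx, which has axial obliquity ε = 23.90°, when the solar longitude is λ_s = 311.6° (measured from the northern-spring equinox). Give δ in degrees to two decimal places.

sin δ = sin ε · sin λ_s = sin 23.90° × sin 311.6° = -0.302964.
δ = arcsin(-0.302964) = -17.64°.

δ = -17.64°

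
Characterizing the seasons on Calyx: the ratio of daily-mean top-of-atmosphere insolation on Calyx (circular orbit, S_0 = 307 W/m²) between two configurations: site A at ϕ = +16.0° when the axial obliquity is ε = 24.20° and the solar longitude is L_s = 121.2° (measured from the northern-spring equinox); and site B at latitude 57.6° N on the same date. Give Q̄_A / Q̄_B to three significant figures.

Q̄_A / Q̄_B ≈ 1.00

— Configuration A (ϕ=+16.0°):
Solar declination: sin δ = sin ε · sin L_s = sin 24.20° × sin 121.2° = 0.35063, so δ = +20.526°.
cos h₀ = −tan(+16.0°) tan(+20.526°) = -0.1074, h₀ = 1.6784 rad.
Bracket: h₀ sin ϕ sin δ + cos ϕ cos δ sin h₀ = 1.6784×0.27564×0.35063 + 0.96126×0.93651×0.99422 = 0.162213 + 0.895026 = 1.057239.
Q̄ = (S_0/π) × [bracket] = (307/π) × 1.057239 = 103.31 W/m².
— Configuration B (ϕ=+57.6°):
cos h₀ = −tan(+57.6°) tan(+20.526°) = -0.5900, h₀ = 2.2018 rad.
Bracket: h₀ sin ϕ sin δ + cos ϕ cos δ sin h₀ = 2.2018×0.84433×0.35063 + 0.53583×0.93651×0.80743 = 0.651837 + 0.405177 = 1.057014.
Q̄ = (S_0/π) × [bracket] = (307/π) × 1.057014 = 103.29 W/m².
Ratio Q̄_A / Q̄_B = 103.31 / 103.29 = 1.000.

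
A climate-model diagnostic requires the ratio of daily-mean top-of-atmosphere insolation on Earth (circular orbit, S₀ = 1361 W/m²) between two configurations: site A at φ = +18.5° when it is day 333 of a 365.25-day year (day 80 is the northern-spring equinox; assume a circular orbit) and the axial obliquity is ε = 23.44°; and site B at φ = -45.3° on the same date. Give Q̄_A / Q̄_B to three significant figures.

— Configuration A (φ=+18.5°):
Solar longitude: λ_s = 360° × (333 − 80)/365.25 = 249.363°.
sin δ = sin 23.44° × sin 249.363° = -0.37226, so δ = -21.855°.
cos H₀ = −tan(+18.5°) tan(-21.855°) = 0.1342, H₀ = 1.4362 rad.
Bracket: H₀ sin φ sin δ + cos φ cos δ sin H₀ = 1.4362×0.31730×-0.37226 + 0.94832×0.92813×0.99095 = -0.169641 + 0.872199 = 0.702558.
Q̄ = (S₀/π) × [bracket] = (1361/π) × 0.702558 = 304.36 W/m².
— Configuration B (φ=-45.3°):
cos H₀ = −tan(-45.3°) tan(-21.855°) = -0.4053, H₀ = 1.9881 rad.
Bracket: H₀ sin φ sin δ + cos φ cos δ sin H₀ = 1.9881×-0.71080×-0.37226 + 0.70339×0.92813×0.91418 = 0.526056 + 0.596811 = 1.122867.
Q̄ = (S₀/π) × [bracket] = (1361/π) × 1.122867 = 486.45 W/m².
Ratio Q̄_A / Q̄_B = 304.36 / 486.45 = 0.6257.

Q̄_A / Q̄_B ≈ 0.626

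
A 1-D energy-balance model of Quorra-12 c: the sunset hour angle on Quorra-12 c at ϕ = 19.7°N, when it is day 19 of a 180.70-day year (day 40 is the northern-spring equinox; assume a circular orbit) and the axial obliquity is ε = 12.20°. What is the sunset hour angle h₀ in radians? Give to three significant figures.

Solar longitude: L_s = 360° × (19 − 40)/180.70 = -41.837°, i.e. -41.837° + 360° = 318.163°.
sin δ = sin 12.20° × sin 318.163° = -0.14096, so δ = -8.103°.
cos h₀ = −tan ϕ · tan δ = −tan(+19.7°) × tan(-8.103°) = 0.0510, so h₀ = 1.5198 rad = 87.08°.

h₀ = 1.52 rad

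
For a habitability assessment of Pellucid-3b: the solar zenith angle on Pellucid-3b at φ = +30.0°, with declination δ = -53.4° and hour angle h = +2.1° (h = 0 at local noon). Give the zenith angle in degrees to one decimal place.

θ_z = 83.4°

cos θ_z = sin φ sin δ + cos φ cos δ cos h = -0.401409 + 0.515999 = 0.114590.
θ_z = arccos(0.114590) = 83.4°.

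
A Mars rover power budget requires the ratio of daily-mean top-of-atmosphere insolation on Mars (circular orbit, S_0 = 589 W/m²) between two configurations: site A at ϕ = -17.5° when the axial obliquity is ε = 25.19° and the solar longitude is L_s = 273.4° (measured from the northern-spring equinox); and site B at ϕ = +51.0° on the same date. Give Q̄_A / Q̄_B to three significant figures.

— Configuration A (ϕ=-17.5°):
Solar declination: sin δ = sin ε · sin L_s = sin 25.19° × sin 273.4° = -0.42487, so δ = -25.143°.
cos h₀ = −tan(-17.5°) tan(-25.143°) = -0.1480, h₀ = 1.7193 rad.
Bracket: h₀ sin ϕ sin δ + cos ϕ cos δ sin h₀ = 1.7193×-0.30071×-0.42487 + 0.95372×0.90525×0.98899 = 0.219662 + 0.853849 = 1.073511.
Q̄ = (S_0/π) × [bracket] = (589/π) × 1.073511 = 201.27 W/m².
— Configuration B (ϕ=+51.0°):
cos h₀ = −tan(+51.0°) tan(-25.143°) = 0.5796, h₀ = 0.9526 rad.
Bracket: h₀ sin ϕ sin δ + cos ϕ cos δ sin h₀ = 0.9526×0.77715×-0.42487 + 0.62932×0.90525×0.81491 = -0.314537 + 0.464248 = 0.149711.
Q̄ = (S_0/π) × [bracket] = (589/π) × 0.149711 = 28.068 W/m².
Ratio Q̄_A / Q̄_B = 201.27 / 28.068 = 7.171.

Q̄_A / Q̄_B ≈ 7.17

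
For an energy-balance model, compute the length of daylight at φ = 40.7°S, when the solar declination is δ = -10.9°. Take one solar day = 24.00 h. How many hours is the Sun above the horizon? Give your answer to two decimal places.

cos H₀ = −tan φ · tan δ = −tan(-40.7°) × tan(-10.900°) = -0.1656, so H₀ = 1.7372 rad = 99.53°.
Daylight = 2H₀/(2π) × 24.00 h = (1.7372/π) × 24.00 = 13.27 h.

13.27 h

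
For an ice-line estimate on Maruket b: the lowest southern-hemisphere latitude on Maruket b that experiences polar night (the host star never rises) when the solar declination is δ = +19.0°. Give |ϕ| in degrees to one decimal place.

Polar night requires cos h₀ = −tan ϕ tan δ ≥ 1, i.e. tan ϕ tan δ ≤ −1.
The boundary is |tan ϕ| · |tan δ| = 1, so |ϕ| = 90° − |δ| = 90° − 19.0° = 71.0° in the southern hemisphere.

|ϕ| = 71.0°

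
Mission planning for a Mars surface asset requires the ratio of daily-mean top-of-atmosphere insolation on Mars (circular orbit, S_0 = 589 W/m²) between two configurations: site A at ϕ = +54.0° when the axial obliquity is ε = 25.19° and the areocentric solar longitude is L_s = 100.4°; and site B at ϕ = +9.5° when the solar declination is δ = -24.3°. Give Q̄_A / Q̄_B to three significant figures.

— Configuration A (ϕ=+54.0°):
sin δ = sin 25.19° × sin 100.4° = 0.41863, so δ = +24.748°.
cos h₀ = −tan(+54.0°) tan(+24.748°) = -0.6345, h₀ = 2.2581 rad.
Bracket: h₀ sin ϕ sin δ + cos ϕ cos δ sin h₀ = 2.2581×0.80902×0.41863 + 0.58779×0.90816×0.77295 = 0.764773 + 0.412606 = 1.177379.
Q̄ = (S_0/π) × [bracket] = (589/π) × 1.177379 = 220.74 W/m².
— Configuration B (ϕ=+9.5°):
cos h₀ = −tan(+9.5°) tan(-24.300°) = 0.0756, h₀ = 1.4952 rad.
Bracket: h₀ sin ϕ sin δ + cos ϕ cos δ sin h₀ = 1.4952×0.16505×-0.41151 + 0.98629×0.91140×0.99714 = -0.101554 + 0.896334 = 0.794780.
Q̄ = (S_0/π) × [bracket] = (589/π) × 0.794780 = 149.01 W/m².
Ratio Q̄_A / Q̄_B = 220.74 / 149.01 = 1.481.

Q̄_A / Q̄_B ≈ 1.48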